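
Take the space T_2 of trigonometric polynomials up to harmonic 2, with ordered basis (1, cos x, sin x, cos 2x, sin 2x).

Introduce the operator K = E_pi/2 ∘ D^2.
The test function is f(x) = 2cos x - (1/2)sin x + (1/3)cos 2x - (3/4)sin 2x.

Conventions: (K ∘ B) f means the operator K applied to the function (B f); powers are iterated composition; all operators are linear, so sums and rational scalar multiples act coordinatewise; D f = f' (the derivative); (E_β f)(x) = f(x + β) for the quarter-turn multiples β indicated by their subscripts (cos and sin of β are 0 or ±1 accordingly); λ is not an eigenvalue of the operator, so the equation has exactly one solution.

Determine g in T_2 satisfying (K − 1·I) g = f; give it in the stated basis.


the image equals g(x) = -(5/4)cos x - (3/4)sin x + (1/9)cos 2x - (1/4)sin 2x

write g with unknown coordinates in the stated basis and equate coefficients in (K − 1·I) g = f
solving from the highest basis element down gives g = -(5/4)cos x - (3/4)sin x + (1/9)cos 2x - (1/4)sin 2x
check: K g = (3/4)cos x - (5/4)sin x + (4/9)cos 2x - sin 2x
so K g − 1·g = 2cos x - (1/2)sin x + (1/3)cos 2x - (3/4)sin 2x = f ✓


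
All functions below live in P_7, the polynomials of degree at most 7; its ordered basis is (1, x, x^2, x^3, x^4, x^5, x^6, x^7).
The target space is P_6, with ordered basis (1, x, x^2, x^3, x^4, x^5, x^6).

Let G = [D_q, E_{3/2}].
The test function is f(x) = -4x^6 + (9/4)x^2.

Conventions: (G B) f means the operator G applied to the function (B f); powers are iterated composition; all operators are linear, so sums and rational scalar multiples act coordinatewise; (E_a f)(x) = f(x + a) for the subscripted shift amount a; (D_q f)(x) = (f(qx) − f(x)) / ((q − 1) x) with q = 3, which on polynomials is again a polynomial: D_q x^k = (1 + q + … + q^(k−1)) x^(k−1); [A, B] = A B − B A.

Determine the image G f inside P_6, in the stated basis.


the image equals g(x) = 6564x^4 + 27360x^3 + 45630x^2 + 35640x + 21735/2

E_{3/2} f = -4x^6 - 36x^5 - 135x^4 - 270x^3 - (603/2)x^2 - (351/2)x - 81/2
D_q E_{3/2} f = -1456x^5 - 4356x^4 - 5400x^3 - 3510x^2 - 1206x - 351/2
D_q f = -1456x^5 + 9x
E_{3/2} D_q f = -1456x^5 - 10920x^4 - 32760x^3 - 49140x^2 - 36846x - 11043
[D_q, E_{3/2}] f = 6564x^4 + 27360x^3 + 45630x^2 + 35640x + 21735/2


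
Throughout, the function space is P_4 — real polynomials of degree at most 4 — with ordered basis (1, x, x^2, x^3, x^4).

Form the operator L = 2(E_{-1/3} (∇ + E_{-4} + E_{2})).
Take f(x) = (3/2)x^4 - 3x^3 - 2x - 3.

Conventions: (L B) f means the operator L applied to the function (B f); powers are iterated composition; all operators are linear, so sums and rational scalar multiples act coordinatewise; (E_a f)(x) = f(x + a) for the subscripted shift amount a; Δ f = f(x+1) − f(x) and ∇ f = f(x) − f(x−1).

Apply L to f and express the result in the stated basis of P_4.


∇ f = 6x^3 - 18x^2 + 15x - 13/2
E_{-4} f = (3/2)x^4 - 27x^3 + 180x^2 - 530x + 581
E_{2} f = (3/2)x^4 + 9x^3 + 18x^2 + 10x - 7
(∇ + E_{-4} + E_{2}) f = 3x^4 - 12x^3 + 180x^2 - 505x + 1135/2
E_{-1/3} (∇ + E_{-4} + E_{2}) f = 3x^4 - 16x^3 + 194x^2 - (5665/9)x + 40841/54
(2(E_{-1/3} (∇ + E_{-4} + E_{2}))) f = 6x^4 - 32x^3 + 388x^2 - (11330/9)x + 40841/27

g(x) = 6x^4 - 32x^3 + 388x^2 - (11330/9)x + 40841/27


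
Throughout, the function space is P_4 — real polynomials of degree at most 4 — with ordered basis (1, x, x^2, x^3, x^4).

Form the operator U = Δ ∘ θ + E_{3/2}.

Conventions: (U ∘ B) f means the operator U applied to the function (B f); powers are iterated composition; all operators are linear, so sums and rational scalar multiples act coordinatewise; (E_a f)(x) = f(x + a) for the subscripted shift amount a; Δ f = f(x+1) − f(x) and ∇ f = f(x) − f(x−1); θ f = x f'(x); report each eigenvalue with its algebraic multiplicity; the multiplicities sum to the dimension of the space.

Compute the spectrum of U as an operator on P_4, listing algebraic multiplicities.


λ = 1 (multiplicity 5)

image of 1: 1
image of x: x + 5/2
image of x^2: x^2 + 7x + 17/4
image of x^3: x^3 + (27/2)x^2 + (63/4)x + 51/8
image of x^4: x^4 + 22x^3 + (75/2)x^2 + (59/2)x + 145/16
the matrix is upper triangular; its diagonal is (1, 1, 1, 1, 1)
for a triangular matrix the eigenvalues are the diagonal entries, with algebraic multiplicity their repetition count


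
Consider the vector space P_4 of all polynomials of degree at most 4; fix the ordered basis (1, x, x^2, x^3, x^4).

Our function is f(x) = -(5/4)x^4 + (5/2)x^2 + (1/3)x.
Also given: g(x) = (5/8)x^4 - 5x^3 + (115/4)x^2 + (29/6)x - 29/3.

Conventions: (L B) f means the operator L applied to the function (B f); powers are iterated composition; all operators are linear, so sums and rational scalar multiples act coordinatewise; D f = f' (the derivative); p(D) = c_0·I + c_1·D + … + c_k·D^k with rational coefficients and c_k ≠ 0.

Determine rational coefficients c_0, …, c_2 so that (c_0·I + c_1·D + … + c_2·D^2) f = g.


D^0 f = -(5/4)x^4 + (5/2)x^2 + (1/3)x
D^1 f = -5x^3 + 5x + 1/3
D^2 f = -15x^2 + 5
matching coefficients of g against c_0 f + c_1 Df + … from the top degree down determines the c_i
solution: c_0 = -1/2, c_1 = 1, c_2 = -2

c_0 = -1/2, c_1 = 1, c_2 = -2


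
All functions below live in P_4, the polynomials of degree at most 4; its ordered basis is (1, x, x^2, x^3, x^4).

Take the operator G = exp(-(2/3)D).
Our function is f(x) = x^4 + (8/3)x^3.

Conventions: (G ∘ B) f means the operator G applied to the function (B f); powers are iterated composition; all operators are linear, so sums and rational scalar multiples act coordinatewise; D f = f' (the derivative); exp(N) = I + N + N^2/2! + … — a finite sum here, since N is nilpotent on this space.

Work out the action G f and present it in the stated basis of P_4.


g(x) = x^4 - (8/3)x^2 + (64/27)x - 16/27

order-1 term: -(8/3)x^3 - (16/3)x^2
order-2 term: (8/3)x^2 + (32/9)x
order-3 term: -(32/27)x - 64/81
order-4 term: 16/81
the series for exp(-(2/3)D) f terminates at order 4
exp(-(2/3)D) f = x^4 - (8/3)x^2 + (64/27)x - 16/27


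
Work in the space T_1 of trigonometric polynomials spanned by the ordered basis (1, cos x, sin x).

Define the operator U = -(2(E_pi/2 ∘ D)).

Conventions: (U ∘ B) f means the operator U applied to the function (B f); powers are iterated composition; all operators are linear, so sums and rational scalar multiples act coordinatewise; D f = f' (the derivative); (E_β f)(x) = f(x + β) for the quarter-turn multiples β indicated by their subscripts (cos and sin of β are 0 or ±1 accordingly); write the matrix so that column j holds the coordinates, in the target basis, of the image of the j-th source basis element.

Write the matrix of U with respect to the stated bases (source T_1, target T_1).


image of 1: 0
image of cos x: 2cos x
image of sin x: 2sin x
each image's coordinates form column j of the matrix

the matrix is [[0, 0, 0]; [0, 2, 0]; [0, 0, 2]] (rows listed top to bottom)


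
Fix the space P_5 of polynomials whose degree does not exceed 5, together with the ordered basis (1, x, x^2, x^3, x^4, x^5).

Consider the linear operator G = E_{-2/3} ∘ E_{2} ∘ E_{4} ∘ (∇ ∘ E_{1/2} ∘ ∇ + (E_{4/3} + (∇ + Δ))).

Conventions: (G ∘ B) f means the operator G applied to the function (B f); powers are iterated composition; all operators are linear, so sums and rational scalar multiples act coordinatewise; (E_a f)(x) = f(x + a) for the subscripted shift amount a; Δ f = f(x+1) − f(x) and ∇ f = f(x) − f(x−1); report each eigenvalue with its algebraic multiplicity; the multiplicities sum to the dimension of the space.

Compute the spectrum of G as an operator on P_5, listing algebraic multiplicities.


image of 1: 1
image of x: x + 26/3
image of x^2: x^2 + (52/3)x + 610/9
image of x^3: x^3 + 26x^2 + (610/3)x + 13445/27
image of x^4: x^4 + (104/3)x^3 + (1220/3)x^2 + (53780/27)x + 284629/81
image of x^5: x^5 + (130/3)x^4 + (6100/9)x^3 + (134450/27)x^2 + (1423145/81)x + 11730607/486
the matrix is upper triangular; its diagonal is (1, 1, 1, 1, 1, 1)
for a triangular matrix the eigenvalues are the diagonal entries, with algebraic multiplicity their repetition count

λ = 1 (multiplicity 6)


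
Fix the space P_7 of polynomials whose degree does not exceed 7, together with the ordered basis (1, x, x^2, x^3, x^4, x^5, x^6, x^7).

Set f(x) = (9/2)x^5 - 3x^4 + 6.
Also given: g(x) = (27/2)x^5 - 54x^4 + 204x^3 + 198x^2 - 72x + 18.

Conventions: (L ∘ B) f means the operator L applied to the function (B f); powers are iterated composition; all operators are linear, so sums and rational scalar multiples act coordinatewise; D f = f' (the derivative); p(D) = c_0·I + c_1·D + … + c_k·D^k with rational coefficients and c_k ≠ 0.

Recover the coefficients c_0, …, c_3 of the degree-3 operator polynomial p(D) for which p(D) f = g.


c_0 = 3, c_1 = -2, c_2 = 2, c_3 = 1

D^0 f = (9/2)x^5 - 3x^4 + 6
D^1 f = (45/2)x^4 - 12x^3
D^2 f = 90x^3 - 36x^2
D^3 f = 270x^2 - 72x
matching coefficients of g against c_0 f + c_1 Df + … from the top degree down determines the c_i
solution: c_0 = 3, c_1 = -2, c_2 = 2, c_3 = 1


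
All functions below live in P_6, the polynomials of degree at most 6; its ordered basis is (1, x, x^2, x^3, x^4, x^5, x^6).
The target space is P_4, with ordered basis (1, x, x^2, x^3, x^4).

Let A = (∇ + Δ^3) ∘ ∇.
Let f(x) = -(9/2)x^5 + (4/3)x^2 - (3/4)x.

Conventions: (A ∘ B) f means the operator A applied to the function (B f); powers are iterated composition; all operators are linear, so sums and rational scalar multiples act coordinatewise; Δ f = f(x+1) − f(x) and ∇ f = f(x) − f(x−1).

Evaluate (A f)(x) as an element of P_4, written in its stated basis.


the image equals g(x) = -90x^3 + 270x^2 - 855x - 1207/3

∇ f = -(45/2)x^4 + 45x^3 - 45x^2 + (151/6)x - 79/12
∇ ∇ f = -90x^3 + 270x^2 - 315x + 413/3
Δ ∇ f = -90x^3 - 45x + 8/3
Δ Δ ∇ f = -270x^2 - 270x - 135
Δ Δ Δ ∇ f = -540x - 540
(∇ + Δ^3) ∇ f = -90x^3 + 270x^2 - 855x - 1207/3


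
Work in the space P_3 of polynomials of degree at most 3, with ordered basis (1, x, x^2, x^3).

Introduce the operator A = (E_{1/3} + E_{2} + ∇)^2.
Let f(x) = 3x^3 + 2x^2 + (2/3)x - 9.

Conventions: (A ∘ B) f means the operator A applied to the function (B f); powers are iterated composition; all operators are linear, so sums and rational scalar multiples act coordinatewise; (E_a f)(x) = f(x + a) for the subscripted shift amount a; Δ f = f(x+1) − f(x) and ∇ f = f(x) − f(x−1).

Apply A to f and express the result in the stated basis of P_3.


E_{1/3} f = 3x^3 + 5x^2 + 3x - 76/9
E_{2} f = 3x^3 + 20x^2 + (134/3)x + 73/3
∇ f = 9x^2 - 5x + 5/3
(E_{1/3} + E_{2} + ∇) f = 6x^3 + 34x^2 + (128/3)x + 158/9
E_{1/3} (E_{1/3} + E_{2} + ∇) f = 6x^3 + 40x^2 + (202/3)x + 322/9
E_{2} (E_{1/3} + E_{2} + ∇) f = 6x^3 + 70x^2 + (752/3)x + 2582/9
∇ (E_{1/3} + E_{2} + ∇) f = 18x^2 + 50x + 44/3
(E_{1/3} + E_{2} + ∇) (E_{1/3} + E_{2} + ∇) f = 12x^3 + 128x^2 + 368x + 1012/3

the result is g(x) = 12x^3 + 128x^2 + 368x + 1012/3


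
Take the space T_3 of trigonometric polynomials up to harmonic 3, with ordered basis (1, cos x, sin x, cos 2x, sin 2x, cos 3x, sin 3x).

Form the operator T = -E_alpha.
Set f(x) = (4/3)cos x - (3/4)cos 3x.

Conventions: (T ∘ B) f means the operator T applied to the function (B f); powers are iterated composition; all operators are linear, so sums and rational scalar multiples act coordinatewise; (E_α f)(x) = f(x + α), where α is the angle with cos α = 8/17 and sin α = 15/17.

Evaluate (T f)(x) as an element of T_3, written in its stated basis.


E_alpha f = (32/51)cos x - (20/17)sin x + (3666/4913)cos 3x - (1485/19652)sin 3x
(-E_alpha) f = -(32/51)cos x + (20/17)sin x - (3666/4913)cos 3x + (1485/19652)sin 3x

the image equals g(x) = -(32/51)cos x + (20/17)sin x - (3666/4913)cos 3x + (1485/19652)sin 3x


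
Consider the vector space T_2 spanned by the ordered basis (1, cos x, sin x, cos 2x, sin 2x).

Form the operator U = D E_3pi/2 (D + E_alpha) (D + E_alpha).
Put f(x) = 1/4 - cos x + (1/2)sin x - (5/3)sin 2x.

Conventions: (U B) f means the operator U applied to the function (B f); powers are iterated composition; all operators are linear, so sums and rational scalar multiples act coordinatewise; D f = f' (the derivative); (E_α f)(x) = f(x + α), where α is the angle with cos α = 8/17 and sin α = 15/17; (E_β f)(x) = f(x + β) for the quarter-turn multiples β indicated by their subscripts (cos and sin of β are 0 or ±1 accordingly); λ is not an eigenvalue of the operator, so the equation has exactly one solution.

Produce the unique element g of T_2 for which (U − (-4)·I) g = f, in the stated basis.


write g with unknown coordinates in the stated basis and equate coefficients in (U − (-4)·I) g = f
solving from the highest basis element down gives g = 1/16 - (113/260)cos x - (207/520)sin x + (71467/675270)cos 2x + (5353/337635)sin 2x
check: U g = (48/65)cos x + (136/65)sin x - (142934/337635)cos 2x - (584137/337635)sin 2x
so U g − (-4)·g = 1/4 - cos x + (1/2)sin x - (5/3)sin 2x = f ✓

the image equals g(x) = 1/16 - (113/260)cos x - (207/520)sin x + (71467/675270)cos 2x + (5353/337635)sin 2x


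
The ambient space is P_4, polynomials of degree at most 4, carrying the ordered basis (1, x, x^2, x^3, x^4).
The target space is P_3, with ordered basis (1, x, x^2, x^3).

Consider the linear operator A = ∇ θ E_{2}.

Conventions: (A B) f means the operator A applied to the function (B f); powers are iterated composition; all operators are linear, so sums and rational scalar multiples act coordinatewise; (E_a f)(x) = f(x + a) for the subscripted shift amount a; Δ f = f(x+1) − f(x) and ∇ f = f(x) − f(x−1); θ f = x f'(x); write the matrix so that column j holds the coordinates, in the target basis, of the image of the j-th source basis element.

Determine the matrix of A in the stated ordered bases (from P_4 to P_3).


image of 1: 0
image of x: 1
image of x^2: 4x + 2
image of x^3: 9x^2 + 15x + 3
image of x^4: 16x^3 + 48x^2 + 40x + 4
each image's coordinates form column j of the matrix

the matrix is [[0, 1, 2, 3, 4]; [0, 0, 4, 15, 40]; [0, 0, 0, 9, 48]; [0, 0, 0, 0, 16]] (rows listed top to bottom)


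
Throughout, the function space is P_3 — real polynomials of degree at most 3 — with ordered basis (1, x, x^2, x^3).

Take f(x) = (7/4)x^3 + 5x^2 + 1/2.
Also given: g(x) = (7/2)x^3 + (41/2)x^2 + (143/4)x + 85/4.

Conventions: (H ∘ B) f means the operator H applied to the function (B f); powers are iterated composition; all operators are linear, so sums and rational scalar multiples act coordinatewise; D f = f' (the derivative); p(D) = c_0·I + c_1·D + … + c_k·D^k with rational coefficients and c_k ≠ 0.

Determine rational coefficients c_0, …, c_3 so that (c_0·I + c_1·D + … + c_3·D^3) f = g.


p(D) = 2·I + 2·D + (3/2)·D^2 + (1/2)·D^3, i.e. c_0 = 2, c_1 = 2, c_2 = 3/2, c_3 = 1/2

D^0 f = (7/4)x^3 + 5x^2 + 1/2
D^1 f = (21/4)x^2 + 10x
D^2 f = (21/2)x + 10
D^3 f = 21/2
matching coefficients of g against c_0 f + c_1 Df + … from the top degree down determines the c_i
solution: c_0 = 2, c_1 = 2, c_2 = 3/2, c_3 = 1/2


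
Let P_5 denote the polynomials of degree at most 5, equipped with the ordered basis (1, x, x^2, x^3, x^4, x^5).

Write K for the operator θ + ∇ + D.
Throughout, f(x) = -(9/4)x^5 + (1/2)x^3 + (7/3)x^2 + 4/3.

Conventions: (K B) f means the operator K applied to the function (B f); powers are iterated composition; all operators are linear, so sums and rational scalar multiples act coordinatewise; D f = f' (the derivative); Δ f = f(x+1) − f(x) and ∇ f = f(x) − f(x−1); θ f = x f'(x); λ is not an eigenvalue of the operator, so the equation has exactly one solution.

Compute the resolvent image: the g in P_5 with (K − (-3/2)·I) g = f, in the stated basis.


write g with unknown coordinates in the stated basis and equate coefficients in (K − (-3/2)·I) g = f
solving from the highest basis element down gives g = -(9/26)x^5 + (90/143)x^4 - (2287/1287)x^3 + (2480/429)x^2 - (9353/715)x + 463693/19305
check: K g = -(45/26)x^5 - (135/143)x^4 + (1358/429)x^3 - (2719/429)x^2 + (28059/1430)x - 446533/12870
so K g − (-3/2)·g = -(9/4)x^5 + (1/2)x^3 + (7/3)x^2 + 4/3 = f ✓

g(x) = -(9/26)x^5 + (90/143)x^4 - (2287/1287)x^3 + (2480/429)x^2 - (9353/715)x + 463693/19305


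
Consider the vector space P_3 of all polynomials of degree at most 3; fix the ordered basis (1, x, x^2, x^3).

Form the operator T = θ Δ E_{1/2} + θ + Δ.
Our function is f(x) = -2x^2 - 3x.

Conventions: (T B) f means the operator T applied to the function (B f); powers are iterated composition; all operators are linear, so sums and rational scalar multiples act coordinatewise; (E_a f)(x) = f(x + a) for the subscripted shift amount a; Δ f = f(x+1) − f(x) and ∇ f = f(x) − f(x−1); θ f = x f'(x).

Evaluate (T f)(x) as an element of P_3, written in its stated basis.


the result is g(x) = -4x^2 - 11x - 5

E_{1/2} f = -2x^2 - 5x - 2
Δ E_{1/2} f = -4x - 7
θ Δ E_{1/2} f = -4x
θ f = -4x^2 - 3x
Δ f = -4x - 5
(θ Δ E_{1/2} + θ + Δ) f = -4x^2 - 11x - 5


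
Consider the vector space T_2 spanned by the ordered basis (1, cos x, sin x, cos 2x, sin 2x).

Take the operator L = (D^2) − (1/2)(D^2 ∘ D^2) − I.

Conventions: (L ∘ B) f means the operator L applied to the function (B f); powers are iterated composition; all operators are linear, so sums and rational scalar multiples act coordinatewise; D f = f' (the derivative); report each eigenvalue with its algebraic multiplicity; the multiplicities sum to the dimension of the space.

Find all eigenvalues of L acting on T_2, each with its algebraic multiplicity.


image of 1: -1
image of cos x: -(5/2)cos x
image of sin x: -(5/2)sin x
image of cos 2x: -13cos 2x
image of sin 2x: -13sin 2x
the matrix is diagonal; its diagonal is (-1, -5/2, -5/2, -13, -13)
for a triangular matrix the eigenvalues are the diagonal entries, with algebraic multiplicity their repetition count

λ = -13 (multiplicity 2), λ = -5/2 (multiplicity 2), λ = -1 (multiplicity 1)


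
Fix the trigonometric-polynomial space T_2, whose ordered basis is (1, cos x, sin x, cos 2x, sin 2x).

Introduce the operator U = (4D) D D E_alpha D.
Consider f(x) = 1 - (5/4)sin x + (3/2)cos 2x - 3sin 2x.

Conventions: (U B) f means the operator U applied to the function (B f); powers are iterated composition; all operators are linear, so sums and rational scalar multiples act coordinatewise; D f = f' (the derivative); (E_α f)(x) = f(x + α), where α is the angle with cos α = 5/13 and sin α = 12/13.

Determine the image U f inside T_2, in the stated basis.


the image equals g(x) = -(60/13)cos x - (25/13)sin x - (34464/169)cos 2x + (11328/169)sin 2x

D f = -(5/4)cos x - 6cos 2x - 3sin 2x
E_alpha D f = -(25/52)cos x + (15/13)sin x + (354/169)cos 2x + (1077/169)sin 2x
D (E_alpha D) f = (15/13)cos x + (25/52)sin x + (2154/169)cos 2x - (708/169)sin 2x
D D (E_alpha D) f = (25/52)cos x - (15/13)sin x - (1416/169)cos 2x - (4308/169)sin 2x
D D D (E_alpha D) f = -(15/13)cos x - (25/52)sin x - (8616/169)cos 2x + (2832/169)sin 2x
(4D) D D (E_alpha D) f = -(60/13)cos x - (25/13)sin x - (34464/169)cos 2x + (11328/169)sin 2x


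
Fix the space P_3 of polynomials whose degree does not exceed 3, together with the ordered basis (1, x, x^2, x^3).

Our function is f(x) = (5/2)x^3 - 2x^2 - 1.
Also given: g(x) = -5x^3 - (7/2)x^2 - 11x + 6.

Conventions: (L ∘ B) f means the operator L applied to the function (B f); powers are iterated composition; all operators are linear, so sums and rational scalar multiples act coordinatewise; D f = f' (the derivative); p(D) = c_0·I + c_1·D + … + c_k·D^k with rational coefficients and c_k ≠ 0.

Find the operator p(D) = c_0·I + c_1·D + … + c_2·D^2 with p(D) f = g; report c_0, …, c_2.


D^0 f = (5/2)x^3 - 2x^2 - 1
D^1 f = (15/2)x^2 - 4x
D^2 f = 15x - 4
matching coefficients of g against c_0 f + c_1 Df + … from the top degree down determines the c_i
solution: c_0 = -2, c_1 = -1, c_2 = -1

c_0 = -2, c_1 = -1, c_2 = -1


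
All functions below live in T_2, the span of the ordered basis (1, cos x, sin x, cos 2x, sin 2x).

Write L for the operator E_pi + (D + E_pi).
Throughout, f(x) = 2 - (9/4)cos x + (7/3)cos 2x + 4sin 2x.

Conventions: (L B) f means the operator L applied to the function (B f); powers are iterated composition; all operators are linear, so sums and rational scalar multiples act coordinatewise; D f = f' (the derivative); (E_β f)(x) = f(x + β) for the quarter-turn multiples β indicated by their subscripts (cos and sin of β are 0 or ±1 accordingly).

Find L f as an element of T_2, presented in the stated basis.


E_pi f = 2 + (9/4)cos x + (7/3)cos 2x + 4sin 2x
D f = (9/4)sin x + 8cos 2x - (14/3)sin 2x
E_pi f = 2 + (9/4)cos x + (7/3)cos 2x + 4sin 2x
(D + E_pi) f = 2 + (9/4)cos x + (9/4)sin x + (31/3)cos 2x - (2/3)sin 2x
(E_pi + (D + E_pi)) f = 4 + (9/2)cos x + (9/4)sin x + (38/3)cos 2x + (10/3)sin 2x

the image equals g(x) = 4 + (9/2)cos x + (9/4)sin x + (38/3)cos 2x + (10/3)sin 2x


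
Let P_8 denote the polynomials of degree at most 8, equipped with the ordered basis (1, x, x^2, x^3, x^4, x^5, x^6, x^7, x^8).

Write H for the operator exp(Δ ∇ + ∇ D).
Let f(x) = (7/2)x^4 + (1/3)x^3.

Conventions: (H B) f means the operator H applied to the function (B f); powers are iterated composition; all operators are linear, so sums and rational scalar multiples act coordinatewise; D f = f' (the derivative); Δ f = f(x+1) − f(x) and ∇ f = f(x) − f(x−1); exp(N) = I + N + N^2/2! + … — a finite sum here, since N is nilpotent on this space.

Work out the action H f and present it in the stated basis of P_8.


order-1 term: 84x^2 - 38x + 20
order-2 term: 168
the series for exp(Δ ∇ + ∇ D) f terminates at order 2
exp(Δ ∇ + ∇ D) f = (7/2)x^4 + (1/3)x^3 + 84x^2 - 38x + 188

g(x) = (7/2)x^4 + (1/3)x^3 + 84x^2 - 38x + 188


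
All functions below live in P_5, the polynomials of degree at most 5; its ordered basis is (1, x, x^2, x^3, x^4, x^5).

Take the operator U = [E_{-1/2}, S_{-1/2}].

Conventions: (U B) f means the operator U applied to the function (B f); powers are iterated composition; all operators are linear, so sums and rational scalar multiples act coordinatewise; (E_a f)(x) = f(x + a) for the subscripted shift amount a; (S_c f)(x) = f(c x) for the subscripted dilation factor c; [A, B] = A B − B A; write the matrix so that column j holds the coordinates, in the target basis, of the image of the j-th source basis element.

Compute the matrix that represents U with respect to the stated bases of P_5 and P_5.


the matrix is [[0, 3/4, -3/16, 9/64, -15/256, 33/1024]; [0, 0, -3/4, 9/32, -9/32, 75/512]; [0, 0, 0, 9/16, -9/32, 45/128]; [0, 0, 0, 0, -3/8, 15/64]; [0, 0, 0, 0, 0, 15/64]; [0, 0, 0, 0, 0, 0]] (rows listed top to bottom)

image of 1: 0
image of x: 3/4
image of x^2: -(3/4)x - 3/16
image of x^3: (9/16)x^2 + (9/32)x + 9/64
image of x^4: -(3/8)x^3 - (9/32)x^2 - (9/32)x - 15/256
image of x^5: (15/64)x^4 + (15/64)x^3 + (45/128)x^2 + (75/512)x + 33/1024
each image's coordinates form column j of the matrix


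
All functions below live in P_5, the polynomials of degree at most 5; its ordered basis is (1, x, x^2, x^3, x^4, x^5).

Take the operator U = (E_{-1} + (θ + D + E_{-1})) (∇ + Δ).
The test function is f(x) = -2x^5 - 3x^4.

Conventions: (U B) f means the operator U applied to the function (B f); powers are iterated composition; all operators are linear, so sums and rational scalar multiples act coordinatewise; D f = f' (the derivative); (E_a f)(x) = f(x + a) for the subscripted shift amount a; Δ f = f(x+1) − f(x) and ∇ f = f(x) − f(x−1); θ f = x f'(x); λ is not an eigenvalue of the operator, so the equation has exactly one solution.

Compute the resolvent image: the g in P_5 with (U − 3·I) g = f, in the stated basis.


write g with unknown coordinates in the stated basis and equate coefficients in (U − 3·I) g = f
solving from the highest basis element down gives g = (2/3)x^5 + (43/3)x^4 + (1640/9)x^3 + (12488/9)x^2 + (15416/3)x + 52856/9
check: U g = 40x^4 + (1640/3)x^3 + (12488/3)x^2 + 15416x + 52856/3
so U g − 3·g = -2x^5 - 3x^4 = f ✓

g(x) = (2/3)x^5 + (43/3)x^4 + (1640/9)x^3 + (12488/9)x^2 + (15416/3)x + 52856/9


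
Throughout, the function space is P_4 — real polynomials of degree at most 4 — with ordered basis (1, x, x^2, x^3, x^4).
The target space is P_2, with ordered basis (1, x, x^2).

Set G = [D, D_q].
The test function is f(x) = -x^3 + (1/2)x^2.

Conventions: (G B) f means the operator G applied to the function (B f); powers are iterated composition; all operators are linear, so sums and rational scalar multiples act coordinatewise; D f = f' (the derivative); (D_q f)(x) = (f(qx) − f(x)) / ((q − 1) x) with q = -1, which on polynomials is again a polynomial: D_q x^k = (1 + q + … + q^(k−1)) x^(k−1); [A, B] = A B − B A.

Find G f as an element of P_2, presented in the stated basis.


D_q f = -x^2
D D_q f = -2x
D f = -3x^2 + x
D_q D f = 1
[D, D_q] f = -2x - 1

the image equals g(x) = -2x - 1


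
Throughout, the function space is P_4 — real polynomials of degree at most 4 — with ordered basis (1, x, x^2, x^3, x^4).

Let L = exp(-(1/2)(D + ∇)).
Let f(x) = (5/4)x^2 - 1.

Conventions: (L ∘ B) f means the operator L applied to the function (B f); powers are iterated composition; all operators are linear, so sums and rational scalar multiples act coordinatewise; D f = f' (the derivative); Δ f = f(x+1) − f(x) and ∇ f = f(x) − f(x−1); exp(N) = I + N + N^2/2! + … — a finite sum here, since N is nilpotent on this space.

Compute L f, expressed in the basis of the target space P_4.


order-1 term: -(5/2)x + 5/8
order-2 term: 5/4
the series for exp(-(1/2)(D + ∇)) f terminates at order 2
exp(-(1/2)(D + ∇)) f = (5/4)x^2 - (5/2)x + 7/8

the result is g(x) = (5/4)x^2 - (5/2)x + 7/8


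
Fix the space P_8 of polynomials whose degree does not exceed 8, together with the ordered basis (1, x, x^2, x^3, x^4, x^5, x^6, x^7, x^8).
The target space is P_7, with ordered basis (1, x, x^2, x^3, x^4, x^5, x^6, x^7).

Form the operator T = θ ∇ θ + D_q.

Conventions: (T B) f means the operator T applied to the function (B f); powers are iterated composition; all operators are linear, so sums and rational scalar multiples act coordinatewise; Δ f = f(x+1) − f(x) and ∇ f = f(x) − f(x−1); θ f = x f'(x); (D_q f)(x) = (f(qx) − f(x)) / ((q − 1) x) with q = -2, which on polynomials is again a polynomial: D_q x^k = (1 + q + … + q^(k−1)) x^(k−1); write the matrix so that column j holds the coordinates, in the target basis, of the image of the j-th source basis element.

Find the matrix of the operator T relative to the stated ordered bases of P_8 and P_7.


image of 1: 0
image of x: 1
image of x^2: 3x
image of x^3: 21x^2 - 9x
image of x^4: 43x^3 - 48x^2 + 16x
image of x^5: 111x^4 - 150x^3 + 100x^2 - 25x
image of x^6: 159x^5 - 360x^4 + 360x^3 - 180x^2 + 36x
image of x^7: 337x^6 - 735x^5 + 980x^4 - 735x^3 + 294x^2 - 49x
image of x^8: 363x^7 - 1344x^6 + 2240x^5 - 2240x^4 + 1344x^3 - 448x^2 + 64x
each image's coordinates form column j of the matrix

the matrix is [[0, 1, 0, 0, 0, 0, 0, 0, 0]; [0, 0, 3, -9, 16, -25, 36, -49, 64]; [0, 0, 0, 21, -48, 100, -180, 294, -448]; [0, 0, 0, 0, 43, -150, 360, -735, 1344]; [0, 0, 0, 0, 0, 111, -360, 980, -2240]; [0, 0, 0, 0, 0, 0, 159, -735, 2240]; [0, 0, 0, 0, 0, 0, 0, 337, -1344]; [0, 0, 0, 0, 0, 0, 0, 0, 363]] (rows listed top to bottom)


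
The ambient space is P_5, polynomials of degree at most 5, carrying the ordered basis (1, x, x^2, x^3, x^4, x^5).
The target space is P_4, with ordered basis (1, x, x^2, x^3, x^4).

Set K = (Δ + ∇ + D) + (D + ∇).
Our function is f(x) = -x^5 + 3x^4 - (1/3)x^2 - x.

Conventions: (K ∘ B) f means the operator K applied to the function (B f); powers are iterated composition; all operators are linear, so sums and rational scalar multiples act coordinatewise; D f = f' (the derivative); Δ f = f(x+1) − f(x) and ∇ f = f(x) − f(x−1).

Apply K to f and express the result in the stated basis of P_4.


g(x) = -25x^4 + 70x^3 - 48x^2 + (113/3)x - 32/3

Δ f = -5x^4 + 2x^3 + 8x^2 + (19/3)x + 2/3
∇ f = -5x^4 + 22x^3 - 28x^2 + (49/3)x - 14/3
D f = -5x^4 + 12x^3 - (2/3)x - 1
(Δ + ∇ + D) f = -15x^4 + 36x^3 - 20x^2 + 22x - 5
D f = -5x^4 + 12x^3 - (2/3)x - 1
∇ f = -5x^4 + 22x^3 - 28x^2 + (49/3)x - 14/3
(D + ∇) f = -10x^4 + 34x^3 - 28x^2 + (47/3)x - 17/3
((Δ + ∇ + D) + (D + ∇)) f = -25x^4 + 70x^3 - 48x^2 + (113/3)x - 32/3


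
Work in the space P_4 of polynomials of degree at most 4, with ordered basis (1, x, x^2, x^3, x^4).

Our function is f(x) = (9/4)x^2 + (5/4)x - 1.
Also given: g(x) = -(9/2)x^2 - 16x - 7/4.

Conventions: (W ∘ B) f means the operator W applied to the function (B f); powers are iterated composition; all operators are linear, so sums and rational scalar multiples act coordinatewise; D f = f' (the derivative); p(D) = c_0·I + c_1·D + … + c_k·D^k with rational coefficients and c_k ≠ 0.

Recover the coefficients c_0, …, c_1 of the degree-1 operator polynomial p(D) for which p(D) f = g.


D^0 f = (9/4)x^2 + (5/4)x - 1
D^1 f = (9/2)x + 5/4
matching coefficients of g against c_0 f + c_1 Df + … from the top degree down determines the c_i
solution: c_0 = -2, c_1 = -3

c_0 = -2, c_1 = -3


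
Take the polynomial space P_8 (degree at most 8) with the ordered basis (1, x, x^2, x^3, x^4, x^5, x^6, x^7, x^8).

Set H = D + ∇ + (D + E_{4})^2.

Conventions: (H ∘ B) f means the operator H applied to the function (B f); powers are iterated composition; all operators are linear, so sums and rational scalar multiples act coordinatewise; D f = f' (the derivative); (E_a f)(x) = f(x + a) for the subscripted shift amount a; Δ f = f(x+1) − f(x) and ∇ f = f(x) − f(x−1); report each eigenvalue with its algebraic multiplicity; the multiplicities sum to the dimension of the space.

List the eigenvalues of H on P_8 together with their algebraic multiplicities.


image of 1: 1
image of x: x + 12
image of x^2: x^2 + 24x + 81
image of x^3: x^3 + 36x^2 + 243x + 609
image of x^4: x^4 + 48x^3 + 486x^2 + 2436x + 4607
image of x^5: x^5 + 60x^4 + 810x^3 + 6090x^2 + 23035x + 35329
image of x^6: x^6 + 72x^5 + 1215x^4 + 12180x^3 + 69105x^2 + 211974x + 274431
image of x^7: x^7 + 84x^6 + 1701x^5 + 21315x^4 + 161245x^3 + 741909x^2 + 1921017x + 2154497
image of x^8: x^8 + 96x^7 + 2268x^6 + 34104x^5 + 322490x^4 + 1978424x^3 + 7684068x^2 + 17235976x + 17039359
the matrix is upper triangular; its diagonal is (1, 1, 1, 1, 1, 1, 1, 1, 1)
for a triangular matrix the eigenvalues are the diagonal entries, with algebraic multiplicity their repetition count

λ = 1 (multiplicity 9)


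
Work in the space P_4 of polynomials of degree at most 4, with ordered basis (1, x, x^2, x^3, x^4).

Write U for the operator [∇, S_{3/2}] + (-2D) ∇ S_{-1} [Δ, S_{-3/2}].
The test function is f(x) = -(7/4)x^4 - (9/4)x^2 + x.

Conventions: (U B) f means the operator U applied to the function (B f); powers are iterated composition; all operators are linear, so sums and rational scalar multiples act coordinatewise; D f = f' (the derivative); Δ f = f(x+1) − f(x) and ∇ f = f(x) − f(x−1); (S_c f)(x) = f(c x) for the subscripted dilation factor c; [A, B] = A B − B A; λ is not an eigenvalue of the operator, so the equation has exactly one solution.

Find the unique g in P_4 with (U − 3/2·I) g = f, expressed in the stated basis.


g(x) = (7/6)x^4 + (21/4)x^3 + (3/16)x^2 + (3671/12)x + 4263/32

write g with unknown coordinates in the stated basis and equate coefficients in (U − 3/2·I) g = f
solving from the highest basis element down gives g = (7/6)x^4 + (21/4)x^3 + (3/16)x^2 + (3671/12)x + 4263/32
check: U g = (63/8)x^3 - (63/32)x^2 + (3679/8)x + 12789/64
so U g − 3/2·g = -(7/4)x^4 - (9/4)x^2 + x = f ✓


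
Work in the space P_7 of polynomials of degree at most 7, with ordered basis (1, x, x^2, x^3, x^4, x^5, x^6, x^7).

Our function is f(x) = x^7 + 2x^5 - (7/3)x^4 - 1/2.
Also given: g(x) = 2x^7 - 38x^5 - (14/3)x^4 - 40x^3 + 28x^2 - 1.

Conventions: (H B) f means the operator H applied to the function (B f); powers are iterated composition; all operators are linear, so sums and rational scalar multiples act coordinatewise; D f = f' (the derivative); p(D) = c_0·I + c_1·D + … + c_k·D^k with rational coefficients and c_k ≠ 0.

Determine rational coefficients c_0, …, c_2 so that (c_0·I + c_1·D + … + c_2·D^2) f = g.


D^0 f = x^7 + 2x^5 - (7/3)x^4 - 1/2
D^1 f = 7x^6 + 10x^4 - (28/3)x^3
D^2 f = 42x^5 + 40x^3 - 28x^2
matching coefficients of g against c_0 f + c_1 Df + … from the top degree down determines the c_i
solution: c_0 = 2, c_1 = 0, c_2 = -1

c_0 = 2, c_1 = 0, c_2 = -1


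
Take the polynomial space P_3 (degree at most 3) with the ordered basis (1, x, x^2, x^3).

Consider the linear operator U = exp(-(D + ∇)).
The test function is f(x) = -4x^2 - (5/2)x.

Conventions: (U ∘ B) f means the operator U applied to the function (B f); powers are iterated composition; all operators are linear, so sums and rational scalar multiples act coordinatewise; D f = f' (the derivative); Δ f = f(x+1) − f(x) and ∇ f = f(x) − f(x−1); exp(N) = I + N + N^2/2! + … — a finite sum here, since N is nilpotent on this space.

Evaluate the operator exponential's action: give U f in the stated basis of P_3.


order-1 term: 16x + 1
order-2 term: -16
the series for exp(-(D + ∇)) f terminates at order 2
exp(-(D + ∇)) f = -4x^2 + (27/2)x - 15

g(x) = -4x^2 + (27/2)x - 15


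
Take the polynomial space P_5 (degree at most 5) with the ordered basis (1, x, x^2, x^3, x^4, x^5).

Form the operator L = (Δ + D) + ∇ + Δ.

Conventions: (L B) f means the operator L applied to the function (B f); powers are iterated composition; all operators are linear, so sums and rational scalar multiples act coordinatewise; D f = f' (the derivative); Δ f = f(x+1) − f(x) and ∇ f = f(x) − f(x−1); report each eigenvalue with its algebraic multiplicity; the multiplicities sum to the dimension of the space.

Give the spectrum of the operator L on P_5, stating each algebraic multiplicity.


image of 1: 0
image of x: 4
image of x^2: 8x + 1
image of x^3: 12x^2 + 3x + 3
image of x^4: 16x^3 + 6x^2 + 12x + 1
image of x^5: 20x^4 + 10x^3 + 30x^2 + 5x + 3
the matrix is upper triangular; its diagonal is (0, 0, 0, 0, 0, 0)
for a triangular matrix the eigenvalues are the diagonal entries, with algebraic multiplicity their repetition count

λ = 0 (multiplicity 6)


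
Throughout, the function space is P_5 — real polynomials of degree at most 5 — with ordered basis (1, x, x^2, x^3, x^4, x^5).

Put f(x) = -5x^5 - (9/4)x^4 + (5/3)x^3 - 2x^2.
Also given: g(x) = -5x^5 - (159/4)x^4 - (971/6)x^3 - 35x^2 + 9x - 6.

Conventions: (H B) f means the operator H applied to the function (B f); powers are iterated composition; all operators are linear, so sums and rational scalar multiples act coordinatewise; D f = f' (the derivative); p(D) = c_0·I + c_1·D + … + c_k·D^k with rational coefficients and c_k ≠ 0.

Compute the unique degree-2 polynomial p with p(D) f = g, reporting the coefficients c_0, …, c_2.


p(D) = I + (3/2)·D + (3/2)·D^2, i.e. c_0 = 1, c_1 = 3/2, c_2 = 3/2

D^0 f = -5x^5 - (9/4)x^4 + (5/3)x^3 - 2x^2
D^1 f = -25x^4 - 9x^3 + 5x^2 - 4x
D^2 f = -100x^3 - 27x^2 + 10x - 4
matching coefficients of g against c_0 f + c_1 Df + … from the top degree down determines the c_i
solution: c_0 = 1, c_1 = 3/2, c_2 = 3/2


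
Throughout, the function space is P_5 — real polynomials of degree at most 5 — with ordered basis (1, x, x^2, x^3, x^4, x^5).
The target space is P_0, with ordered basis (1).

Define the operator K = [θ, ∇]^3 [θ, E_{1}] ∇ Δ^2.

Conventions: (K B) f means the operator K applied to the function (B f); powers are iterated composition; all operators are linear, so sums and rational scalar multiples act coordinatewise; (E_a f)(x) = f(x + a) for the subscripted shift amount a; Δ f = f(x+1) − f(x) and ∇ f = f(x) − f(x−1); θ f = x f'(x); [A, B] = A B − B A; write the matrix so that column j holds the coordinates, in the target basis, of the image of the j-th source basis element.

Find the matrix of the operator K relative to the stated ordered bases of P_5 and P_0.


the matrix is [[0, 0, 0, 0, 0, 0]] (rows listed top to bottom)

image of 1: 0
image of x: 0
image of x^2: 0
image of x^3: 0
image of x^4: 0
image of x^5: 0
each image's coordinates form column j of the matrix


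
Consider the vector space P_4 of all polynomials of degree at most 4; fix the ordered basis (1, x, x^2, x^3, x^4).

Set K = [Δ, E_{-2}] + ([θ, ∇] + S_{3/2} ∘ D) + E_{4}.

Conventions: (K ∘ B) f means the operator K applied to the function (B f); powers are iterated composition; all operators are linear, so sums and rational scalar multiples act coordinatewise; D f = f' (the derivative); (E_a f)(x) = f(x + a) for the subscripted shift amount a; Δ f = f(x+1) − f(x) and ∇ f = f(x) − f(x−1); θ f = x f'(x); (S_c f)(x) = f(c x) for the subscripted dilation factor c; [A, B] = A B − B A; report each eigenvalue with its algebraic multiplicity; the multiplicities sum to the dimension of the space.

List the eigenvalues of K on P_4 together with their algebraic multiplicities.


λ = 1 (multiplicity 5)

image of 1: 1
image of x: x + 4
image of x^2: x^2 + 9x + 18
image of x^3: x^3 + (63/4)x^2 + 54x + 61
image of x^4: x^4 + (51/2)x^3 + 108x^2 + 244x + 260
the matrix is upper triangular; its diagonal is (1, 1, 1, 1, 1)
for a triangular matrix the eigenvalues are the diagonal entries, with algebraic multiplicity their repetition count


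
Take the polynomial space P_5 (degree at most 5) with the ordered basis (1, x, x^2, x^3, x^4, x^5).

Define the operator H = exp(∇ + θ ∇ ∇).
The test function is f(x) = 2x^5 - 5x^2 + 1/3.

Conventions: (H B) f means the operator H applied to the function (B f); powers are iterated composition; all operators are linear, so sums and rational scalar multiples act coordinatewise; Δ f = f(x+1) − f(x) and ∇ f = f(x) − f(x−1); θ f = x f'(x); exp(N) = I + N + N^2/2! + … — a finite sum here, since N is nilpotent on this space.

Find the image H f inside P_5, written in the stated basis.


order-1 term: 10x^4 + 100x^3 - 220x^2 + 120x + 7
order-2 term: 20x^3 + 240x^2 - 170x + 215
order-3 term: 20x^2 + 180x - 130
order-4 term: 10x + 40
order-5 term: 2
the series for exp(∇ + θ ∇ ∇) f terminates at order 5
exp(∇ + θ ∇ ∇) f = 2x^5 + 10x^4 + 120x^3 + 35x^2 + 140x + 403/3

g(x) = 2x^5 + 10x^4 + 120x^3 + 35x^2 + 140x + 403/3


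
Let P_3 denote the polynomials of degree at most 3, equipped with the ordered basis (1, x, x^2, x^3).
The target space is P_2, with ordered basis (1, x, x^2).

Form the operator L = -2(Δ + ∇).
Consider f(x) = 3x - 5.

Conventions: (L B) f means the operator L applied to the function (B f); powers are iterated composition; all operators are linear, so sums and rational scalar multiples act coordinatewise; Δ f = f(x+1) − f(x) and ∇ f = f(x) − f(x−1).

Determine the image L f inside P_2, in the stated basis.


the result is g(x) = -12

Δ f = 3
∇ f = 3
(Δ + ∇) f = 6
(-2(Δ + ∇)) f = -12


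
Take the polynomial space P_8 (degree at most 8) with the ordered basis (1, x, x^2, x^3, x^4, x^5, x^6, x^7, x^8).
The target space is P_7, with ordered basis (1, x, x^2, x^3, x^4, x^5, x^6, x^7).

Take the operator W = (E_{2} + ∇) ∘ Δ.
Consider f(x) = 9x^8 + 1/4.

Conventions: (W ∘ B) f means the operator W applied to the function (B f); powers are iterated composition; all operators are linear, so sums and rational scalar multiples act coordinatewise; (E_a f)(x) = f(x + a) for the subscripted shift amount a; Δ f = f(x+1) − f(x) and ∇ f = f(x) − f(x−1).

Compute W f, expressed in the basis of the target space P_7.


the result is g(x) = 72x^7 + 1764x^6 + 9576x^5 + 42210x^4 + 106344x^3 + 168084x^2 + 148248x + 56763

Δ f = 72x^7 + 252x^6 + 504x^5 + 630x^4 + 504x^3 + 252x^2 + 72x + 9
E_{2} Δ f = 72x^7 + 1260x^6 + 9576x^5 + 40950x^4 + 106344x^3 + 167580x^2 + 148248x + 56745
∇ Δ f = 504x^6 + 1260x^4 + 504x^2 + 18
(E_{2} + ∇) Δ f = 72x^7 + 1764x^6 + 9576x^5 + 42210x^4 + 106344x^3 + 168084x^2 + 148248x + 56763
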